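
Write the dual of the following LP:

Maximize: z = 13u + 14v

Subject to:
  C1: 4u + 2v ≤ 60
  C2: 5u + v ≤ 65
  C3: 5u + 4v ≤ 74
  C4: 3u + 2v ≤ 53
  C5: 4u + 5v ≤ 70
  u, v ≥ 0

Primal max cᵀx s.t. Ax ≤ b, x ≥ 0  →  Dual min bᵀy s.t. Aᵀy ≥ c, y ≥ 0.

Minimize: z = 60y1 + 65y2 + 74y3 + 53y4 + 70y5

Subject to:
  4y1 + 5y2 + 5y3 + 3y4 + 4y5 ≥ 13
  2y1 + y2 + 4y3 + 2y4 + 5y5 ≥ 14
  y1, y2, y3, y4, y5 ≥ 0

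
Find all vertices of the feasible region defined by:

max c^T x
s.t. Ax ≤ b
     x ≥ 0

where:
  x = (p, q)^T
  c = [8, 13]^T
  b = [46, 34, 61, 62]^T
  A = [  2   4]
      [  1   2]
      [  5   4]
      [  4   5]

(0, 0), (12.2, 0), (6.333, 7.333), (3, 10), (0, 11.5)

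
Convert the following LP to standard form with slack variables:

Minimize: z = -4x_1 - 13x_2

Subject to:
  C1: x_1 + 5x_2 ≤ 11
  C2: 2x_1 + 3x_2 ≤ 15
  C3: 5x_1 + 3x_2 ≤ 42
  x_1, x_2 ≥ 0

min z = -4x_1 - 13x_2

s.t.
  x_1 + 5x_2 + s1 = 11
  2x_1 + 3x_2 + s2 = 15
  5x_1 + 3x_2 + s3 = 42
  x_1, x_2, s1, s2, s3 ≥ 0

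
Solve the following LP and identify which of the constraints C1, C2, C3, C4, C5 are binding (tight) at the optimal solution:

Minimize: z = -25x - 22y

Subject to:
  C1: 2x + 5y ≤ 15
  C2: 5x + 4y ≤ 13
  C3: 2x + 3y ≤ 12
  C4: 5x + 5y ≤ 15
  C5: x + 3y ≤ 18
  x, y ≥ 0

At x = 1, y = 2, compute slack b - a·x for each constraint:
  C1: 15 − 12 = 3  (slack)
  C2: 13 − 13 = 0  (binding)
  C3: 12 − 8 = 4  (slack)
  C4: 15 − 15 = 0  (binding)
  C5: 18 − 7 = 11  (slack)

Optimal: x = 1, y = 2
Binding: C2, C4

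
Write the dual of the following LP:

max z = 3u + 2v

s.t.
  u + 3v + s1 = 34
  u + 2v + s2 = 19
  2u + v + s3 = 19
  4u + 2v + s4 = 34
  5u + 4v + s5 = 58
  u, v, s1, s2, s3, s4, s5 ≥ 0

Primal max cᵀx s.t. Ax ≤ b, x ≥ 0  →  Dual min bᵀy s.t. Aᵀy ≥ c, y ≥ 0.

Minimize: z = 34y1 + 19y2 + 19y3 + 34y4 + 58y5

Subject to:
  y1 + y2 + 2y3 + 4y4 + 5y5 ≥ 3
  3y1 + 2y2 + y3 + 2y4 + 4y5 ≥ 2
  y1, y2, y3, y4, y5 ≥ 0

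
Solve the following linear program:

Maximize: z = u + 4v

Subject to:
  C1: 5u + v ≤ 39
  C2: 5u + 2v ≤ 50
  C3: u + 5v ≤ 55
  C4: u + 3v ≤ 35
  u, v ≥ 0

Evaluate the objective at each vertex of the feasible region:
  z(0, 0) = 0
  z(7.8, 0) = 7.8
  z(5.857, 9.714) = 44.71
  z(5, 10) = 45  ←
  z(0, 11) = 44
The maximum is at u = 5, v = 10.

u = 5, v = 10, z = 45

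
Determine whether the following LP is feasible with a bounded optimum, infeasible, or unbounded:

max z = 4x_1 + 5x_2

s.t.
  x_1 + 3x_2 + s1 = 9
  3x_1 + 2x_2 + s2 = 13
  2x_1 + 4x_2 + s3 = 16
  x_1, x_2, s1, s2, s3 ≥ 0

Feasible with a bounded optimal solution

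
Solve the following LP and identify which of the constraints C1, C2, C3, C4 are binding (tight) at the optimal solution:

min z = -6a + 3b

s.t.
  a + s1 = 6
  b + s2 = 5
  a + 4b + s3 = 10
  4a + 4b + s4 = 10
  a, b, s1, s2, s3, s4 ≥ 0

At a = 2.5, b = 0, compute slack b - a·x for each constraint:
  C1: 6 − 2.5 = 3.5  (slack)
  C2: 5 − 0 = 5  (slack)
  C3: 10 − 2.5 = 7.5  (slack)
  C4: 10 − 10 = 0  (binding)

Optimal: a = 2.5, b = 0
Binding: C4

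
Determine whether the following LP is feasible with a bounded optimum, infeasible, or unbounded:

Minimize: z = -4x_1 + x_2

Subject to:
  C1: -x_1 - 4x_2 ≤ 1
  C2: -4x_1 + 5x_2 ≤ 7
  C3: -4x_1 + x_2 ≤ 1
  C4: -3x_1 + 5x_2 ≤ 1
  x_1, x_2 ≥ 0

Unbounded (objective can decrease without bound)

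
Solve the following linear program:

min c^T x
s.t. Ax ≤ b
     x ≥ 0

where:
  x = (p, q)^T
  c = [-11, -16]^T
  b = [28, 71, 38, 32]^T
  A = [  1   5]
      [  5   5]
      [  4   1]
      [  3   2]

Evaluate the objective at each vertex of the feasible region:
  z(0, 0) = 0
  z(9.5, 0) = -104.5
  z(8.8, 2.8) = -141.6
  z(8, 4) = -152  ←
  z(0, 5.6) = -89.6
The minimum is at p = 8, q = 4.

p = 8, q = 4, z = -152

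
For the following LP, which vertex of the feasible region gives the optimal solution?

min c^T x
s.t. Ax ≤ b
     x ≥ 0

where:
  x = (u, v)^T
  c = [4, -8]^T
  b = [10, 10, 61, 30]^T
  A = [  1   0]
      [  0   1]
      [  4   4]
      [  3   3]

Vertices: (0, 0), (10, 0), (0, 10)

Evaluate the objective at each vertex of the feasible region:
  z(0, 0) = 0
  z(10, 0) = 40
  z(0, 10) = -80  ←
The minimum is at u = 0, v = 10.

(0, 10)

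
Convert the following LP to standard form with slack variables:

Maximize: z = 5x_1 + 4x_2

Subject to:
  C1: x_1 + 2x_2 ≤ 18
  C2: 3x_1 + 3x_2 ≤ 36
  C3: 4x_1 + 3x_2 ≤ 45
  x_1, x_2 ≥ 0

max z = 5x_1 + 4x_2

s.t.
  x_1 + 2x_2 + s1 = 18
  3x_1 + 3x_2 + s2 = 36
  4x_1 + 3x_2 + s3 = 45
  x_1, x_2, s1, s2, s3 ≥ 0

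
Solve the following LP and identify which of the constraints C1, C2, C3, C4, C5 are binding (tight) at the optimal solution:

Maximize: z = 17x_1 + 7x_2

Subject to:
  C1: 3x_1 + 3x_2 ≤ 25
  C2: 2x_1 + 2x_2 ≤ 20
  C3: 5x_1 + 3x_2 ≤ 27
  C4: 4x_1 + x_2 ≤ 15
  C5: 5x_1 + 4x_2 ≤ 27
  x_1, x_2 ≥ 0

At x_1 = 3, x_2 = 3, compute slack b - a·x for each constraint:
  C1: 25 − 18 = 7  (slack)
  C2: 20 − 12 = 8  (slack)
  C3: 27 − 24 = 3  (slack)
  C4: 15 − 15 = 0  (binding)
  C5: 27 − 27 = 0  (binding)

Optimal: x_1 = 3, x_2 = 3
Binding: C4, C5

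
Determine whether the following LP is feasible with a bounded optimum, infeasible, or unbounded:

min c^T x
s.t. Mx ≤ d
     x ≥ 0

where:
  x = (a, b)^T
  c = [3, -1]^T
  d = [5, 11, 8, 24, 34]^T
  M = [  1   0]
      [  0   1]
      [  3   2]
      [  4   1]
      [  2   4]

Feasible with a bounded optimal solution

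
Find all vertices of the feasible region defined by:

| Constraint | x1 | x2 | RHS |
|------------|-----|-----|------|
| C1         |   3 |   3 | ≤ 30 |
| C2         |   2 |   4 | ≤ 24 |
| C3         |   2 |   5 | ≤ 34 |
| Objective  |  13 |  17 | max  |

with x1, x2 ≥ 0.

(0, 0), (10, 0), (8, 2), (0, 6)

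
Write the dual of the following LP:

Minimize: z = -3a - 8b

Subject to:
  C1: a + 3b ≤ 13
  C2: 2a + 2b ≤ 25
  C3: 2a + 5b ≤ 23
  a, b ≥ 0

Primal min cᵀx s.t. Ax ≤ b, x ≥ 0  →  Dual max −bᵀy s.t. Aᵀy ≥ −c, y ≥ 0.

Maximize: z = -13y1 - 25y2 - 23y3

Subject to:
  y1 + 2y2 + 2y3 ≥ 3
  3y1 + 2y2 + 5y3 ≥ 8
  y1, y2, y3 ≥ 0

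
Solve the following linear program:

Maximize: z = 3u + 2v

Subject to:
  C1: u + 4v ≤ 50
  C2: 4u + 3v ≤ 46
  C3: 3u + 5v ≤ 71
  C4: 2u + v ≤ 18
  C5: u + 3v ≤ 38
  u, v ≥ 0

Evaluate the objective at each vertex of the feasible region:
  z(0, 0) = 0
  z(9, 0) = 27
  z(4, 10) = 32  ←
  z(2.667, 11.78) = 31.56
  z(2, 12) = 30
  z(0, 12.5) = 25
The maximum is at u = 4, v = 10.

u = 4, v = 10, z = 32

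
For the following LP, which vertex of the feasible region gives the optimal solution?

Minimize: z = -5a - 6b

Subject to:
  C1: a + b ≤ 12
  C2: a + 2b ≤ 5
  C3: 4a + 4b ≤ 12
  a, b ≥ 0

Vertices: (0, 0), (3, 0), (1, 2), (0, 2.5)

Evaluate the objective at each vertex of the feasible region:
  z(0, 0) = 0
  z(3, 0) = -15
  z(1, 2) = -17  ←
  z(0, 2.5) = -15
The minimum is at a = 1, b = 2.

(1, 2)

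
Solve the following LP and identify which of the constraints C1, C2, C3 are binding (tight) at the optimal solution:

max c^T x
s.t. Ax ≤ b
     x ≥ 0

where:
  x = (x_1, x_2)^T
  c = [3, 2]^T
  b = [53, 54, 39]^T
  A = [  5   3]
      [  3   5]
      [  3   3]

At x_1 = 7, x_2 = 6, compute slack b - a·x for each constraint:
  C1: 53 − 53 = 0  (binding)
  C2: 54 − 51 = 3  (slack)
  C3: 39 − 39 = 0  (binding)

Optimal: x_1 = 7, x_2 = 6
Binding: C1, C3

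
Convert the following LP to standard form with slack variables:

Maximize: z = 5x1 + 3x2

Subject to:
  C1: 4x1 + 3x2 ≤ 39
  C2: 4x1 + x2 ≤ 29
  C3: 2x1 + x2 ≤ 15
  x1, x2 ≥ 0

max z = 5x1 + 3x2

s.t.
  4x1 + 3x2 + s1 = 39
  4x1 + x2 + s2 = 29
  2x1 + x2 + s3 = 15
  x1, x2, s1, s2, s3 ≥ 0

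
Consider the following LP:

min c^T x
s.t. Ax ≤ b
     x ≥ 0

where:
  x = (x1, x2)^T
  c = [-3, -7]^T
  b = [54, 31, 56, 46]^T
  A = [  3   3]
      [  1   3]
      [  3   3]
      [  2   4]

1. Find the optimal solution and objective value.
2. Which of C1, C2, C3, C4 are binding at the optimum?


1. x1 = 7, x2 = 8, z = -77
2. C2, C4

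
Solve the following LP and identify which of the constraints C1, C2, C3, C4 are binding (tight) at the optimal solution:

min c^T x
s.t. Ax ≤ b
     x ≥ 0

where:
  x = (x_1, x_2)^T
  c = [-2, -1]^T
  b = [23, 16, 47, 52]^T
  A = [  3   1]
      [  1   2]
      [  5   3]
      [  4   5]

At x_1 = 6, x_2 = 5, compute slack b - a·x for each constraint:
  C1: 23 − 23 = 0  (binding)
  C2: 16 − 16 = 0  (binding)
  C3: 47 − 45 = 2  (slack)
  C4: 52 − 49 = 3  (slack)

Optimal: x_1 = 6, x_2 = 5
Binding: C1, C2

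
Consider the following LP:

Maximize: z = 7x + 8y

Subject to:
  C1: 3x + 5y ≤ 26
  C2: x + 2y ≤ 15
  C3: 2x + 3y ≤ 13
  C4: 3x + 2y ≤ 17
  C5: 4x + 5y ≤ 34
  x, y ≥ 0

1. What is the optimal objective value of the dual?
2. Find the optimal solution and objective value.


1. 43
2. x = 5, y = 1, z = 43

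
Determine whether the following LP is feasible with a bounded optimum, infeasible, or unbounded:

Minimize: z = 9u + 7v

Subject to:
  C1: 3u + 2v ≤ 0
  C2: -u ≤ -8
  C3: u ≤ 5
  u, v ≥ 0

Infeasible (no feasible solution exists)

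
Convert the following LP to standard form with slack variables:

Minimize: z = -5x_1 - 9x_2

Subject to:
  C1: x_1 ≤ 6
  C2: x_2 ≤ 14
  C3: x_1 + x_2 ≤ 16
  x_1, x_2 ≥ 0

min z = -5x_1 - 9x_2

s.t.
  x_1 + s1 = 6
  x_2 + s2 = 14
  x_1 + x_2 + s3 = 16
  x_1, x_2, s1, s2, s3 ≥ 0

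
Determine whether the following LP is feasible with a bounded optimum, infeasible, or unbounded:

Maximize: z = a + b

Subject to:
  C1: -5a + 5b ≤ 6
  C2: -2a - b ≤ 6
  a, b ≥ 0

Unbounded (objective can increase without bound)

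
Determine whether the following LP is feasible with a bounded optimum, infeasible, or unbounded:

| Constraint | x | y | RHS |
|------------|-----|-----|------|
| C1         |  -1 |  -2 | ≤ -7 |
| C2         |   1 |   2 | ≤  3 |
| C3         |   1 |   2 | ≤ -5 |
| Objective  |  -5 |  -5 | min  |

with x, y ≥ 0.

Infeasible (no feasible solution exists)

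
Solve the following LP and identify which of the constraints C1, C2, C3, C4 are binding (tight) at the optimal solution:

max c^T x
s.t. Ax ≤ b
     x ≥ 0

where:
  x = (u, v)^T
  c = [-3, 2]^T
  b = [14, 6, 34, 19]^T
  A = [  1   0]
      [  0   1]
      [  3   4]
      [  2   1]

At u = 0, v = 6, compute slack b - a·x for each constraint:
  C1: 14 − 0 = 14  (slack)
  C2: 6 − 6 = 0  (binding)
  C3: 34 − 24 = 10  (slack)
  C4: 19 − 6 = 13  (slack)

Optimal: u = 0, v = 6
Binding: C2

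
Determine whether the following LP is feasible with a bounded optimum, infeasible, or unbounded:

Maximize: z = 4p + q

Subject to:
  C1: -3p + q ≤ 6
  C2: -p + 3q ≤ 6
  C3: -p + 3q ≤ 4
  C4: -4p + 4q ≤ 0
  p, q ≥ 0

Unbounded (objective can increase without bound)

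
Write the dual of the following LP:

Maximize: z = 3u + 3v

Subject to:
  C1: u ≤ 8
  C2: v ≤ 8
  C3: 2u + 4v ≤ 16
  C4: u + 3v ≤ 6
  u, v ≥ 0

Primal max cᵀx s.t. Ax ≤ b, x ≥ 0  →  Dual min bᵀy s.t. Aᵀy ≥ c, y ≥ 0.

Minimize: z = 8y1 + 8y2 + 16y3 + 6y4

Subject to:
  y1 + 2y3 + y4 ≥ 3
  y2 + 4y3 + 3y4 ≥ 3
  y1, y2, y3, y4 ≥ 0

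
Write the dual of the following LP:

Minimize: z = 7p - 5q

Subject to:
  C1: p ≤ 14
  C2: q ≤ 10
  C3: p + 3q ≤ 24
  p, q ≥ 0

Primal min cᵀx s.t. Ax ≤ b, x ≥ 0  →  Dual max −bᵀy s.t. Aᵀy ≥ −c, y ≥ 0.

Maximize: z = -14y1 - 10y2 - 24y3

Subject to:
  y1 + y3 ≥ -7
  y2 + 3y3 ≥ 5
  y1, y2, y3 ≥ 0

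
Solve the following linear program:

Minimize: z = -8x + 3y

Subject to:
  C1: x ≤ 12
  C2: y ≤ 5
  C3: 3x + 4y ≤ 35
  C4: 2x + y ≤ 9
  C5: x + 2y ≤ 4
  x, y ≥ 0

Evaluate the objective at each vertex of the feasible region:
  z(0, 0) = 0
  z(4, 0) = -32  ←
  z(0, 2) = 6
The minimum is at x = 4, y = 0.

x = 4, y = 0, z = -32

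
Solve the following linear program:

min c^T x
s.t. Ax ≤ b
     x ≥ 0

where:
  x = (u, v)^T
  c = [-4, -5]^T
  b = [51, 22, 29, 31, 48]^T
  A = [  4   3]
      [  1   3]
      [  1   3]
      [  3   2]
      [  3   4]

Evaluate the objective at each vertex of the feasible region:
  z(0, 0) = 0
  z(10.33, 0) = -41.33
  z(7, 5) = -53  ←
  z(0, 7.333) = -36.67
The minimum is at u = 7, v = 5.

u = 7, v = 5, z = -53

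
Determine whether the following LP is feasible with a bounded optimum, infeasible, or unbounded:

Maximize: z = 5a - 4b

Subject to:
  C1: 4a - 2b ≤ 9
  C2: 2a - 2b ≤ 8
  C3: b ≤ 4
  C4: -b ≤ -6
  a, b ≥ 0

Infeasible (no feasible solution exists)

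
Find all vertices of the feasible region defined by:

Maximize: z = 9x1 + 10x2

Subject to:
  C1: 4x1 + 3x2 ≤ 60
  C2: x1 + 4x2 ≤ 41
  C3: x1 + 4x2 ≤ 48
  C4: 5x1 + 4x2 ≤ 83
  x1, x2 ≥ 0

(0, 0), (15, 0), (9, 8), (0, 10.25)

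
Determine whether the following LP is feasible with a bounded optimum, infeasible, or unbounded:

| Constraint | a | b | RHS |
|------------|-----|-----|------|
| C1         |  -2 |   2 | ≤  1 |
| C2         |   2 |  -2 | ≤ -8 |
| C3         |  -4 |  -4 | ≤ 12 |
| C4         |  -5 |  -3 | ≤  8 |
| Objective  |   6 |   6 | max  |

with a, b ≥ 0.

Infeasible (no feasible solution exists)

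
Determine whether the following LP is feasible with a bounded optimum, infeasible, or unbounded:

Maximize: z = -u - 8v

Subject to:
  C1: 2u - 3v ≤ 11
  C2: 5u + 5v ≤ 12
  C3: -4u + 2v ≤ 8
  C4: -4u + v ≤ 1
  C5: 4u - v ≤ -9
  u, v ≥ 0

Infeasible (no feasible solution exists)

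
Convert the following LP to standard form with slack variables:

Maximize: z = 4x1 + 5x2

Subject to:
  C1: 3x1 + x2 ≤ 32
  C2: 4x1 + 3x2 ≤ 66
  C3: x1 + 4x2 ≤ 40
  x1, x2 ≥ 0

max z = 4x1 + 5x2

s.t.
  3x1 + x2 + s1 = 32
  4x1 + 3x2 + s2 = 66
  x1 + 4x2 + s3 = 40
  x1, x2, s1, s2, s3 ≥ 0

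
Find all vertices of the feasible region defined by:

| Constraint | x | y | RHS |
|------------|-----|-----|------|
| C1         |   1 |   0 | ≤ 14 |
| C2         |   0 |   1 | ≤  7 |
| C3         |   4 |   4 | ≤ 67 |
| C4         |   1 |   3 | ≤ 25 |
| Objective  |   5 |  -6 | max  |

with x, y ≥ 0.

(0, 0), (14, 0), (14, 2.75), (12.62, 4.125), (4, 7), (0, 7)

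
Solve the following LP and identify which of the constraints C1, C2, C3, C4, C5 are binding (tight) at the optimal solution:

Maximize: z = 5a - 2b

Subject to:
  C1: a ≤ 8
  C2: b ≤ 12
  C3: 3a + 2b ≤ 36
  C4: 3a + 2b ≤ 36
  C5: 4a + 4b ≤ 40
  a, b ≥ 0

At a = 8, b = 0, compute slack b - a·x for each constraint:
  C1: 8 − 8 = 0  (binding)
  C2: 12 − 0 = 12  (slack)
  C3: 36 − 24 = 12  (slack)
  C4: 36 − 24 = 12  (slack)
  C5: 40 − 32 = 8  (slack)

Optimal: a = 8, b = 0
Binding: C1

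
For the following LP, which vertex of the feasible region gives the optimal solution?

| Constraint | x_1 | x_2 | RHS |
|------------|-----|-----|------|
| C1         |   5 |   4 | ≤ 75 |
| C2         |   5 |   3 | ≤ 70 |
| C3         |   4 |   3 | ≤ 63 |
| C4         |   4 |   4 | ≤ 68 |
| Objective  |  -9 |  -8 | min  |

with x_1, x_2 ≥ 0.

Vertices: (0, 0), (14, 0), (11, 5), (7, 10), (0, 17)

Evaluate the objective at each vertex of the feasible region:
  z(0, 0) = 0
  z(14, 0) = -126
  z(11, 5) = -139
  z(7, 10) = -143  ←
  z(0, 17) = -136
The minimum is at x_1 = 7, x_2 = 10.

(7, 10)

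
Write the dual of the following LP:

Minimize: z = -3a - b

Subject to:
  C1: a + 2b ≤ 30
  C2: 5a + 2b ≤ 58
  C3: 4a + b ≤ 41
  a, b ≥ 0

Primal min cᵀx s.t. Ax ≤ b, x ≥ 0  →  Dual max −bᵀy s.t. Aᵀy ≥ −c, y ≥ 0.

Maximize: z = -30y1 - 58y2 - 41y3

Subject to:
  y1 + 5y2 + 4y3 ≥ 3
  2y1 + 2y2 + y3 ≥ 1
  y1, y2, y3 ≥ 0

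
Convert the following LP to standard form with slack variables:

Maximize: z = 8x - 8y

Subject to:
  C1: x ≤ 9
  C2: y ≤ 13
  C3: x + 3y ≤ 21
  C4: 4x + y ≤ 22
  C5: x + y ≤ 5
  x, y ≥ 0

max z = 8x - 8y

s.t.
  x + s1 = 9
  y + s2 = 13
  x + 3y + s3 = 21
  4x + y + s4 = 22
  x + y + s5 = 5
  x, y, s1, s2, s3, s4, s5 ≥ 0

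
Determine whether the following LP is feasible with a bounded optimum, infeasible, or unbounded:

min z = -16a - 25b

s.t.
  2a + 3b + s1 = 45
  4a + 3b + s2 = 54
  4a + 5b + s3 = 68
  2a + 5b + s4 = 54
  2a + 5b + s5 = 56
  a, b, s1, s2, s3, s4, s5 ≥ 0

Feasible with a bounded optimal solution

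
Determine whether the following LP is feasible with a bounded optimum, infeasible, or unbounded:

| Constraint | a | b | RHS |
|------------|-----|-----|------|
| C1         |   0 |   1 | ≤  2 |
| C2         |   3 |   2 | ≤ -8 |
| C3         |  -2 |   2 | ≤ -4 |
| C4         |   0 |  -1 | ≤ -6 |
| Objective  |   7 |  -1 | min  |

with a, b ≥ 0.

Infeasible (no feasible solution exists)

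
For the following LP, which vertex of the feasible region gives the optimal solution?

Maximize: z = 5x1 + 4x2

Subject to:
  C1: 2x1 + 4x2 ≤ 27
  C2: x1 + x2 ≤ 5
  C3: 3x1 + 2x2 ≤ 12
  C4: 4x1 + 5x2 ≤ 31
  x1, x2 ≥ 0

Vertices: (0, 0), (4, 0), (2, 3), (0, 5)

Evaluate the objective at each vertex of the feasible region:
  z(0, 0) = 0
  z(4, 0) = 20
  z(2, 3) = 22  ←
  z(0, 5) = 20
The maximum is at x1 = 2, x2 = 3.

(2, 3)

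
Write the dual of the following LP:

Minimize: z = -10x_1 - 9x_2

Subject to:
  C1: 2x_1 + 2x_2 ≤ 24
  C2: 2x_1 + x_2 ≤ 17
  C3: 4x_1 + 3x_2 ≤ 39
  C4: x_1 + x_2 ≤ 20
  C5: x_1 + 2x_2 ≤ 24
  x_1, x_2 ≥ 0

Primal min cᵀx s.t. Ax ≤ b, x ≥ 0  →  Dual max −bᵀy s.t. Aᵀy ≥ −c, y ≥ 0.

Maximize: z = -24y1 - 17y2 - 39y3 - 20y4 - 24y5

Subject to:
  2y1 + 2y2 + 4y3 + y4 + y5 ≥ 10
  2y1 + y2 + 3y3 + y4 + 2y5 ≥ 9
  y1, y2, y3, y4, y5 ≥ 0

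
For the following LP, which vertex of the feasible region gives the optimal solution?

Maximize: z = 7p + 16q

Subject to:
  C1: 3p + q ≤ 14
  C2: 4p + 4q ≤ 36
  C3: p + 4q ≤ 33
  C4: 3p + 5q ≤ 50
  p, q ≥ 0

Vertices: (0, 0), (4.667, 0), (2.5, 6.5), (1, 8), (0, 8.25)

Evaluate the objective at each vertex of the feasible region:
  z(0, 0) = 0
  z(4.667, 0) = 32.67
  z(2.5, 6.5) = 121.5
  z(1, 8) = 135  ←
  z(0, 8.25) = 132
The maximum is at p = 1, q = 8.

(1, 8)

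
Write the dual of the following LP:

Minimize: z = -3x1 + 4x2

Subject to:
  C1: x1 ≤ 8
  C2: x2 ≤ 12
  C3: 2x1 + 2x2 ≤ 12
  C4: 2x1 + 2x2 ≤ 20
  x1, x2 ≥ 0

Primal min cᵀx s.t. Ax ≤ b, x ≥ 0  →  Dual max −bᵀy s.t. Aᵀy ≥ −c, y ≥ 0.

Maximize: z = -8y1 - 12y2 - 12y3 - 20y4

Subject to:
  y1 + 2y3 + 2y4 ≥ 3
  y2 + 2y3 + 2y4 ≥ -4
  y1, y2, y3, y4 ≥ 0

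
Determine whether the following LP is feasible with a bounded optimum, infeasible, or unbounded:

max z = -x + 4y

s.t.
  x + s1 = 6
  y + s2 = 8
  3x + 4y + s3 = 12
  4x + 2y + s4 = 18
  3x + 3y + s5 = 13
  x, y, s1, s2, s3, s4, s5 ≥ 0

Feasible with a bounded optimal solution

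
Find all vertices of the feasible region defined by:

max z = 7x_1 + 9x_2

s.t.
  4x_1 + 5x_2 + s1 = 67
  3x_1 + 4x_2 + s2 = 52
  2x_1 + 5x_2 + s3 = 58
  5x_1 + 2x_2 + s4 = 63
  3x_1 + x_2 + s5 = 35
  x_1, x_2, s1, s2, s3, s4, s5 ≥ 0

(0, 0), (11.67, 0), (9.818, 5.545), (8, 7), (4, 10), (0, 11.6)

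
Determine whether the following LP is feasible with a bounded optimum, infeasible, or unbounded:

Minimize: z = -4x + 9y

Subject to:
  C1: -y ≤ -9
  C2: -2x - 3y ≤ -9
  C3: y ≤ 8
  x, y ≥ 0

Infeasible (no feasible solution exists)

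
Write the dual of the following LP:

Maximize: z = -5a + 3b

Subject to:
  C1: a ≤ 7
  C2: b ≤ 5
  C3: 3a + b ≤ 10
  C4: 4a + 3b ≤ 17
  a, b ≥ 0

Primal max cᵀx s.t. Ax ≤ b, x ≥ 0  →  Dual min bᵀy s.t. Aᵀy ≥ c, y ≥ 0.

Minimize: z = 7y1 + 5y2 + 10y3 + 17y4

Subject to:
  y1 + 3y3 + 4y4 ≥ -5
  y2 + y3 + 3y4 ≥ 3
  y1, y2, y3, y4 ≥ 0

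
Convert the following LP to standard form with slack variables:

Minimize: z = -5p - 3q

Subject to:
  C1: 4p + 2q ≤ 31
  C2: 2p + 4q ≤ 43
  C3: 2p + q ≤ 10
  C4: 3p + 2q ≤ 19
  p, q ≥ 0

min z = -5p - 3q

s.t.
  4p + 2q + s1 = 31
  2p + 4q + s2 = 43
  2p + q + s3 = 10
  3p + 2q + s4 = 19
  p, q, s1, s2, s3, s4 ≥ 0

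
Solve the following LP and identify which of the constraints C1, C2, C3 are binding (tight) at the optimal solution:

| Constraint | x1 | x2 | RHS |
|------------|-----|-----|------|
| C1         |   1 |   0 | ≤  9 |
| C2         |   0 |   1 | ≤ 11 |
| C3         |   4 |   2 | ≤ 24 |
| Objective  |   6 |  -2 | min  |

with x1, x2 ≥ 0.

At x1 = 0, x2 = 11, compute slack b - a·x for each constraint:
  C1: 9 − 0 = 9  (slack)
  C2: 11 − 11 = 0  (binding)
  C3: 24 − 22 = 2  (slack)

Optimal: x1 = 0, x2 = 11
Binding: C2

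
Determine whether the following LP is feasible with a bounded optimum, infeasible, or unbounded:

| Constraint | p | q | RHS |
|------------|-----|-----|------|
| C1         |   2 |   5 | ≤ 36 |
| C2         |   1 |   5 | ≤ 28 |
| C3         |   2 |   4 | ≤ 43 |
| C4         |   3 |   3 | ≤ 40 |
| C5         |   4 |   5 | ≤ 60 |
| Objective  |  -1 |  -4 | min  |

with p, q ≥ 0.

Feasible with a bounded optimal solution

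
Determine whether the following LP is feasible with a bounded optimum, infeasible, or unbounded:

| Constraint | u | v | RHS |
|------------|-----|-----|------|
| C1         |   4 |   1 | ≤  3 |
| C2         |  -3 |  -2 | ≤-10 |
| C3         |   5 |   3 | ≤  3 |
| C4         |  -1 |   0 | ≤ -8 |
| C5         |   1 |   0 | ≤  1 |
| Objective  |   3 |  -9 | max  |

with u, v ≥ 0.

Infeasible (no feasible solution exists)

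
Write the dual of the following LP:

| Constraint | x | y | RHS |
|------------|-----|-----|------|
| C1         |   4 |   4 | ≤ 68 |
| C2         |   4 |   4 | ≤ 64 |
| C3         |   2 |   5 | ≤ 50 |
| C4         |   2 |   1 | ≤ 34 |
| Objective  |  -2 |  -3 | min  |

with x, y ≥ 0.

Primal min cᵀx s.t. Ax ≤ b, x ≥ 0  →  Dual max −bᵀy s.t. Aᵀy ≥ −c, y ≥ 0.

Maximize: z = -68y1 - 64y2 - 50y3 - 34y4

Subject to:
  4y1 + 4y2 + 2y3 + 2y4 ≥ 2
  4y1 + 4y2 + 5y3 + y4 ≥ 3
  y1, y2, y3, y4 ≥ 0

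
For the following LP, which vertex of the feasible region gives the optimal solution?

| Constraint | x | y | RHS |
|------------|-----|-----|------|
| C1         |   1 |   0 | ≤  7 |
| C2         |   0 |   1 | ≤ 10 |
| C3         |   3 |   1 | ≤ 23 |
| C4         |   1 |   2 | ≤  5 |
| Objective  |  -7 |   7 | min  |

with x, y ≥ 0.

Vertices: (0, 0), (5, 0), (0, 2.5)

Evaluate the objective at each vertex of the feasible region:
  z(0, 0) = 0
  z(5, 0) = -35  ←
  z(0, 2.5) = 17.5
The minimum is at x = 5, y = 0.

(5, 0)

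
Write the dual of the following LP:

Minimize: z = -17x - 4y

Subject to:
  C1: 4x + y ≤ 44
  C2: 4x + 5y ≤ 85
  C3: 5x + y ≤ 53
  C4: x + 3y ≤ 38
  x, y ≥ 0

Primal min cᵀx s.t. Ax ≤ b, x ≥ 0  →  Dual max −bᵀy s.t. Aᵀy ≥ −c, y ≥ 0.

Maximize: z = -44y1 - 85y2 - 53y3 - 38y4

Subject to:
  4y1 + 4y2 + 5y3 + y4 ≥ 17
  y1 + 5y2 + y3 + 3y4 ≥ 4
  y1, y2, y3, y4 ≥ 0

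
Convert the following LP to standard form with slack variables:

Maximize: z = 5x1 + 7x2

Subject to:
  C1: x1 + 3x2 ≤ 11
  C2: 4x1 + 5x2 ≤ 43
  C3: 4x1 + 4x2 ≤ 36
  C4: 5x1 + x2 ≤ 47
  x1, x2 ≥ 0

max z = 5x1 + 7x2

s.t.
  x1 + 3x2 + s1 = 11
  4x1 + 5x2 + s2 = 43
  4x1 + 4x2 + s3 = 36
  5x1 + x2 + s4 = 47
  x1, x2, s1, s2, s3, s4 ≥ 0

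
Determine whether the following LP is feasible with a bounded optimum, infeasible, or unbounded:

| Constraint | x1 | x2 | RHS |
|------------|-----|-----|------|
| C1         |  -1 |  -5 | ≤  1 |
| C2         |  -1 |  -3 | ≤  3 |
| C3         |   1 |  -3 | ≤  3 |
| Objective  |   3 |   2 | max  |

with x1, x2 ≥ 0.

Unbounded (objective can increase without bound)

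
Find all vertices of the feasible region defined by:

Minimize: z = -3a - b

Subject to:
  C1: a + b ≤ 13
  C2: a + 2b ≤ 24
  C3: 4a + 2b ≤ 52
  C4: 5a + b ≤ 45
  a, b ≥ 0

(0, 0), (9, 0), (8, 5), (2, 11), (0, 12)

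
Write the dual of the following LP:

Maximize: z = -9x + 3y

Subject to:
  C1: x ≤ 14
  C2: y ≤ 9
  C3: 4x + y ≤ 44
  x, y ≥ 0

Primal max cᵀx s.t. Ax ≤ b, x ≥ 0  →  Dual min bᵀy s.t. Aᵀy ≥ c, y ≥ 0.

Minimize: z = 14y1 + 9y2 + 44y3

Subject to:
  y1 + 4y3 ≥ -9
  y2 + y3 ≥ 3
  y1, y2, y3 ≥ 0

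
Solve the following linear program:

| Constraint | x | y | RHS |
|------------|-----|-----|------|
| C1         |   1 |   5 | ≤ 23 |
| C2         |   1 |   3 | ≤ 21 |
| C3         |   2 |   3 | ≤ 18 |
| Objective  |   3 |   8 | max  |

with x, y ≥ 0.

Evaluate the objective at each vertex of the feasible region:
  z(0, 0) = 0
  z(9, 0) = 27
  z(3, 4) = 41  ←
  z(0, 4.6) = 36.8
The maximum is at x = 3, y = 4.

x = 3, y = 4, z = 41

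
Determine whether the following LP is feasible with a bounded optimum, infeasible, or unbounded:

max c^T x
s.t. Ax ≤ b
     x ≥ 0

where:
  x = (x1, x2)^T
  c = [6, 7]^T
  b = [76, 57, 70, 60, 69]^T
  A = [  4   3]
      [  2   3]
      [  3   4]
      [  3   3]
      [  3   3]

Feasible with a bounded optimal solution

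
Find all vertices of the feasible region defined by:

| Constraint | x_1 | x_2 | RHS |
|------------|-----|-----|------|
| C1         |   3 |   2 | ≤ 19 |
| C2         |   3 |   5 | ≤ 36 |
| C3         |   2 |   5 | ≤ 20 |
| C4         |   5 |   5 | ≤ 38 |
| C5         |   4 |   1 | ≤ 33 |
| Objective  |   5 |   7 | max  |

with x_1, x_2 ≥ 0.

(0, 0), (6.333, 0), (5, 2), (0, 4)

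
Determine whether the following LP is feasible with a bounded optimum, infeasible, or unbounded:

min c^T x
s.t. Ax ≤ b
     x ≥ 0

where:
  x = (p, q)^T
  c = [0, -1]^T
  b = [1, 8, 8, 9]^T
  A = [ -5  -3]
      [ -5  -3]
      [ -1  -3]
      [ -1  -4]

Unbounded (objective can decrease without bound)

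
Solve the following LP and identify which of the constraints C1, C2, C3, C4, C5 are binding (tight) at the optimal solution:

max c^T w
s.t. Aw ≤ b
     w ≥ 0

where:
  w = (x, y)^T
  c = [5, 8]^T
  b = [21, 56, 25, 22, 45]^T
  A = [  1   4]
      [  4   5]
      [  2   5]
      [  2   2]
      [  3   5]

At x = 10, y = 1, compute slack b - a·x for each constraint:
  C1: 21 − 14 = 7  (slack)
  C2: 56 − 45 = 11  (slack)
  C3: 25 − 25 = 0  (binding)
  C4: 22 − 22 = 0  (binding)
  C5: 45 − 35 = 10  (slack)

Optimal: x = 10, y = 1
Binding: C3, C4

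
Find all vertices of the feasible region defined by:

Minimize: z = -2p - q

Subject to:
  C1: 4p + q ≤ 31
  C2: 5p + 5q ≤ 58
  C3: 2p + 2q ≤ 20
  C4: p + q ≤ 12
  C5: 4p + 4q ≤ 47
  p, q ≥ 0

(0, 0), (7.75, 0), (7, 3), (0, 10)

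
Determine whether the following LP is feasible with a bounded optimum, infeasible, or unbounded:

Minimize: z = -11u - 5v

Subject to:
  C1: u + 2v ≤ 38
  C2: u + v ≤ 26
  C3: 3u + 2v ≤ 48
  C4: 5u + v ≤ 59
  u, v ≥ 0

Feasible with a bounded optimal solution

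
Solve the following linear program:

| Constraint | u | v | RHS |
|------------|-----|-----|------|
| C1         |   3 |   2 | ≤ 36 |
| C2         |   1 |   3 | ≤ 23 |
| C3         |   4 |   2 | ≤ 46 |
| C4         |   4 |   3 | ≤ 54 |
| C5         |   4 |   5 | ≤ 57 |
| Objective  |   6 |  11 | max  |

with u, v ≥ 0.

Evaluate the objective at each vertex of the feasible region:
  z(0, 0) = 0
  z(11.5, 0) = 69
  z(10, 3) = 93
  z(9.429, 3.857) = 99
  z(8, 5) = 103  ←
  z(0, 7.667) = 84.33
The maximum is at u = 8, v = 5.

u = 8, v = 5, z = 103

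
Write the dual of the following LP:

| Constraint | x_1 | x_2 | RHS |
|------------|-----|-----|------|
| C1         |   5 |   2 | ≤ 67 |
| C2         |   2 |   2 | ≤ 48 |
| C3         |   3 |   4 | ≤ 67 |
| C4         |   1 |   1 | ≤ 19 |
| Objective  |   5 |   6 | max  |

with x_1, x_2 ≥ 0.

Primal max cᵀx s.t. Ax ≤ b, x ≥ 0  →  Dual min bᵀy s.t. Aᵀy ≥ c, y ≥ 0.

Minimize: z = 67y1 + 48y2 + 67y3 + 19y4

Subject to:
  5y1 + 2y2 + 3y3 + y4 ≥ 5
  2y1 + 2y2 + 4y3 + y4 ≥ 6
  y1, y2, y3, y4 ≥ 0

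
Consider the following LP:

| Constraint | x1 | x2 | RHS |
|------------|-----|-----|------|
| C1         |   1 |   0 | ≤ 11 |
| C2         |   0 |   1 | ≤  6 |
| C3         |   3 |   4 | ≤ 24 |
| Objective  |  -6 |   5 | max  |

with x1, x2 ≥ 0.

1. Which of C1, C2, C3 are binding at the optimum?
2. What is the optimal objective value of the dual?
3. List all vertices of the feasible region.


1. C2, C3
2. 30
3. (0, 0), (8, 0), (0, 6)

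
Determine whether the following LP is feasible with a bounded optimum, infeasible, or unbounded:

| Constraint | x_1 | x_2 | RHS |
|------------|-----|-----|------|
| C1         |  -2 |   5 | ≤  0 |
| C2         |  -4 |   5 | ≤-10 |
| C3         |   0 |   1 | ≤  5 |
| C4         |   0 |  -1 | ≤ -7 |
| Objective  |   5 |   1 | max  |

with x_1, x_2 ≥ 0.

Infeasible (no feasible solution exists)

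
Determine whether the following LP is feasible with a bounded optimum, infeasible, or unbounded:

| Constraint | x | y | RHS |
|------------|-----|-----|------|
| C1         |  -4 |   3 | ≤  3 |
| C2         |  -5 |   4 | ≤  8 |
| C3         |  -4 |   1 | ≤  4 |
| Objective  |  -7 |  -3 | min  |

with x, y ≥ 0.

Unbounded (objective can decrease without bound)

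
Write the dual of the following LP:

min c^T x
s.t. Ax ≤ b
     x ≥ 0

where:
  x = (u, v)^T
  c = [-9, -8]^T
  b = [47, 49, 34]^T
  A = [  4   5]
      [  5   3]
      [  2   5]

Primal min cᵀx s.t. Ax ≤ b, x ≥ 0  →  Dual max −bᵀy s.t. Aᵀy ≥ −c, y ≥ 0.

Maximize: z = -47y1 - 49y2 - 34y3

Subject to:
  4y1 + 5y2 + 2y3 ≥ 9
  5y1 + 3y2 + 5y3 ≥ 8
  y1, y2, y3 ≥ 0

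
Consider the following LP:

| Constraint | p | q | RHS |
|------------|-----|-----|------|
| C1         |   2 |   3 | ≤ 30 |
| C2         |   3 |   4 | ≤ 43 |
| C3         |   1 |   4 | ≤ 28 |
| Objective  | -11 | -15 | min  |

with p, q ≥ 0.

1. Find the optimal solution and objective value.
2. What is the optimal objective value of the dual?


1. p = 9, q = 4, z = -159
2. -159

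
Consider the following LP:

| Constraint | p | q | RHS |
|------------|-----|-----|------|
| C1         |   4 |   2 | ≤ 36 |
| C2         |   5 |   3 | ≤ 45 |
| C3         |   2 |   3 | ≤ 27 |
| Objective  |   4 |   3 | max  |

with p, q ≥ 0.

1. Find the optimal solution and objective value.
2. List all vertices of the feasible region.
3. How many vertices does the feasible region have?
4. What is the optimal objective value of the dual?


1. p = 6, q = 5, z = 39
2. (0, 0), (9, 0), (6, 5), (0, 9)
3. 4
4. 39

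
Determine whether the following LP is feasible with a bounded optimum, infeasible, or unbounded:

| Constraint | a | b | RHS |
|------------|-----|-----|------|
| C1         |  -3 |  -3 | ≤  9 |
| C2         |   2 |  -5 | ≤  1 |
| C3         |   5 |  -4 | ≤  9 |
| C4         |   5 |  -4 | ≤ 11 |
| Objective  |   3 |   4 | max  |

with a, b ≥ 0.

Unbounded (objective can increase without bound)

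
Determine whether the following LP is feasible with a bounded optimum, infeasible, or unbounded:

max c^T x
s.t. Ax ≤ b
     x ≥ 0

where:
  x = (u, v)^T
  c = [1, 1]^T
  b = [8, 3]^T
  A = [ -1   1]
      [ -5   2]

Unbounded (objective can increase without bound)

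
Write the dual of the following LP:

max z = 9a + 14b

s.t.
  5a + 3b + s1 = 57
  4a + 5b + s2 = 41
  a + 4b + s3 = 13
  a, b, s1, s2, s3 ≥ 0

Primal max cᵀx s.t. Ax ≤ b, x ≥ 0  →  Dual min bᵀy s.t. Aᵀy ≥ c, y ≥ 0.

Minimize: z = 57y1 + 41y2 + 13y3

Subject to:
  5y1 + 4y2 + y3 ≥ 9
  3y1 + 5y2 + 4y3 ≥ 14
  y1, y2, y3 ≥ 0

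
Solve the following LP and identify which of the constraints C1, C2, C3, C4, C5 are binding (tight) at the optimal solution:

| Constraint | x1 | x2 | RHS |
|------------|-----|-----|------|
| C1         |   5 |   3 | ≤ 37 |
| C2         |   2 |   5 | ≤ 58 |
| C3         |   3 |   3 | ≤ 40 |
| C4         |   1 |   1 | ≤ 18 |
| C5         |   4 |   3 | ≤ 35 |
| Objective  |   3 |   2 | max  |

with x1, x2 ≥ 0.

At x1 = 2, x2 = 9, compute slack b - a·x for each constraint:
  C1: 37 − 37 = 0  (binding)
  C2: 58 − 49 = 9  (slack)
  C3: 40 − 33 = 7  (slack)
  C4: 18 − 11 = 7  (slack)
  C5: 35 − 35 = 0  (binding)

Optimal: x1 = 2, x2 = 9
Binding: C1, C5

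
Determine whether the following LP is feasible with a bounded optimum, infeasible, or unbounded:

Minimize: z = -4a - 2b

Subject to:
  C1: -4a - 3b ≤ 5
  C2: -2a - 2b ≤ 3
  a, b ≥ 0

Unbounded (objective can decrease without bound)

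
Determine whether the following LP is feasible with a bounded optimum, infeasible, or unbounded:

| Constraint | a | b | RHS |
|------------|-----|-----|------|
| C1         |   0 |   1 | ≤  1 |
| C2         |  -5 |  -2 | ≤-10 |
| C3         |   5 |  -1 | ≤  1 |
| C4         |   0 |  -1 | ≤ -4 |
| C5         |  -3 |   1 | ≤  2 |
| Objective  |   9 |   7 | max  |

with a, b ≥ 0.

Infeasible (no feasible solution exists)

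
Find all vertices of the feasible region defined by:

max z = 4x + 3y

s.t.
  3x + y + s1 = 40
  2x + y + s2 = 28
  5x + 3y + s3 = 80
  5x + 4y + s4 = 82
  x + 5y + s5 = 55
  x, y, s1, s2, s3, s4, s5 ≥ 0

(0, 0), (13.33, 0), (12, 4), (10, 8), (9.048, 9.19), (0, 11)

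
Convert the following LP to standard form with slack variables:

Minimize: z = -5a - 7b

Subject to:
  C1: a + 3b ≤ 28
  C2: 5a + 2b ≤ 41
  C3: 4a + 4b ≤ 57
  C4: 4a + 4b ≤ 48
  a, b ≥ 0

min z = -5a - 7b

s.t.
  a + 3b + s1 = 28
  5a + 2b + s2 = 41
  4a + 4b + s3 = 57
  4a + 4b + s4 = 48
  a, b, s1, s2, s3, s4 ≥ 0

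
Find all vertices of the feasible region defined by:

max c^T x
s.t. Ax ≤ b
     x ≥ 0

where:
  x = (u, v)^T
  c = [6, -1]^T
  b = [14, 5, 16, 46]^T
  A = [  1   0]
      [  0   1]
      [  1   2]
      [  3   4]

(0, 0), (14, 0), (14, 1), (6, 5), (0, 5)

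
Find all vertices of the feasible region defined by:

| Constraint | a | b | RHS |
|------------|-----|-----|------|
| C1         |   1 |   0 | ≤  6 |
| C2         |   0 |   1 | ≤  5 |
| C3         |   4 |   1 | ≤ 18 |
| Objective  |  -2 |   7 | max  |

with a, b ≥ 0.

(0, 0), (4.5, 0), (3.25, 5), (0, 5)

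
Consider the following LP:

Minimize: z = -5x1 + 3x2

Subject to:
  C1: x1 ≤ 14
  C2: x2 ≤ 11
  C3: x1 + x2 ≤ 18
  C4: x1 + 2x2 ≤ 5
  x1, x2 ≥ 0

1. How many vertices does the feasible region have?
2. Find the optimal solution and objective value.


1. 3
2. x1 = 5, x2 = 0, z = -25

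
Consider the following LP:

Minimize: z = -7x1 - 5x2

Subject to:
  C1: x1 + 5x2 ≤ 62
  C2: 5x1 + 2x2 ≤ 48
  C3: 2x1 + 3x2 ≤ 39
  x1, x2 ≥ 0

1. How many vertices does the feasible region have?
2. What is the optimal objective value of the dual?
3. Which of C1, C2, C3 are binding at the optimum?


1. 5
2. -87
3. C2, C3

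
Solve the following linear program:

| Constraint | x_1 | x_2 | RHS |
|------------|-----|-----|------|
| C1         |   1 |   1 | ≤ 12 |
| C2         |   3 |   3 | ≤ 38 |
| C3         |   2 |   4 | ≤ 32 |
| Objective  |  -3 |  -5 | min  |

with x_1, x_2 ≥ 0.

Evaluate the objective at each vertex of the feasible region:
  z(0, 0) = 0
  z(12, 0) = -36
  z(8, 4) = -44  ←
  z(0, 8) = -40
The minimum is at x_1 = 8, x_2 = 4.

x_1 = 8, x_2 = 4, z = -44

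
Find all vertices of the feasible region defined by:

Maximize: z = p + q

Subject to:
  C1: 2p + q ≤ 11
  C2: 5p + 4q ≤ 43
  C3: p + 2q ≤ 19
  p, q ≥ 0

(0, 0), (5.5, 0), (1, 9), (0, 9.5)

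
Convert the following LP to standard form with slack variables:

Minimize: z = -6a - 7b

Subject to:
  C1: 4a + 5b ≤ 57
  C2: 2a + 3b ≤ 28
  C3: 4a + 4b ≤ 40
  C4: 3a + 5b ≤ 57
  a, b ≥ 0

min z = -6a - 7b

s.t.
  4a + 5b + s1 = 57
  2a + 3b + s2 = 28
  4a + 4b + s3 = 40
  3a + 5b + s4 = 57
  a, b, s1, s2, s3, s4 ≥ 0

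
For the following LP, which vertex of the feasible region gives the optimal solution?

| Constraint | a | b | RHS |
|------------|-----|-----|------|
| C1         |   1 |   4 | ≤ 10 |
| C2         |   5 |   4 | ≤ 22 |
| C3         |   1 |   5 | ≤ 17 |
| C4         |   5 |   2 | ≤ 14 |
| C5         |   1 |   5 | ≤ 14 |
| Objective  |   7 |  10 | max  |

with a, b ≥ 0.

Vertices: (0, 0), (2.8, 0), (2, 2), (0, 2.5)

Evaluate the objective at each vertex of the feasible region:
  z(0, 0) = 0
  z(2.8, 0) = 19.6
  z(2, 2) = 34  ←
  z(0, 2.5) = 25
The maximum is at a = 2, b = 2.

(2, 2)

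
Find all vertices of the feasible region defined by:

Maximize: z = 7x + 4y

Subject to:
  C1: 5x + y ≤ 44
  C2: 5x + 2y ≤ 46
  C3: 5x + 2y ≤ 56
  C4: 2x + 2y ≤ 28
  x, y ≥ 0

(0, 0), (8.8, 0), (8.4, 2), (6, 8), (0, 14)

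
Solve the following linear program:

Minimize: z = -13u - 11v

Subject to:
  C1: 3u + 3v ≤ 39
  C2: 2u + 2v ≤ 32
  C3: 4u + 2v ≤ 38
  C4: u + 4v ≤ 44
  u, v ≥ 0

Evaluate the objective at each vertex of the feasible region:
  z(0, 0) = 0
  z(9.5, 0) = -123.5
  z(6, 7) = -155  ←
  z(2.667, 10.33) = -148.3
  z(0, 11) = -121
The minimum is at u = 6, v = 7.

u = 6, v = 7, z = -155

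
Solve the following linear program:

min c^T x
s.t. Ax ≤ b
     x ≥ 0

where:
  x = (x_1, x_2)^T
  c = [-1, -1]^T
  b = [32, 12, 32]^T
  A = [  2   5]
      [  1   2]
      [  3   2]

Evaluate the objective at each vertex of the feasible region:
  z(0, 0) = 0
  z(10.67, 0) = -10.67
  z(10, 1) = -11  ←
  z(0, 6) = -6
The minimum is at x_1 = 10, x_2 = 1.

x_1 = 10, x_2 = 1, z = -11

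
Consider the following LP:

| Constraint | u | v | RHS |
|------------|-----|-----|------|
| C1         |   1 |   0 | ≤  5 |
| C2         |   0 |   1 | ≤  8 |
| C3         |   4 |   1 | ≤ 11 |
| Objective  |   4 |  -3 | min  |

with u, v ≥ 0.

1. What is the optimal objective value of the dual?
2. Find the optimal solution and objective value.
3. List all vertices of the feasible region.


1. -24
2. u = 0, v = 8, z = -24
3. (0, 0), (2.75, 0), (0.75, 8), (0, 8)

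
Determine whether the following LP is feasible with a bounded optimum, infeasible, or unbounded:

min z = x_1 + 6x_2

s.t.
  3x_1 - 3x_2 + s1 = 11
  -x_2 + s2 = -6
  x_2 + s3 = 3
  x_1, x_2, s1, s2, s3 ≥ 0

Infeasible (no feasible solution exists)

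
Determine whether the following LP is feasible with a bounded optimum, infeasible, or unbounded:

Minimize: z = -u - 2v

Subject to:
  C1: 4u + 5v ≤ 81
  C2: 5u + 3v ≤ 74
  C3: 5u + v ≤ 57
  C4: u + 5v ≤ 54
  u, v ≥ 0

Feasible with a bounded optimal solution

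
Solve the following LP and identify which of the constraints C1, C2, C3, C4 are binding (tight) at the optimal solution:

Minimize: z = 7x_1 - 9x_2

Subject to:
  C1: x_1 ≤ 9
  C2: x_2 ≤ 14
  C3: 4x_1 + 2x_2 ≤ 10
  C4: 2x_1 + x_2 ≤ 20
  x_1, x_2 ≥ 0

At x_1 = 0, x_2 = 5, compute slack b - a·x for each constraint:
  C1: 9 − 0 = 9  (slack)
  C2: 14 − 5 = 9  (slack)
  C3: 10 − 10 = 0  (binding)
  C4: 20 − 5 = 15  (slack)

Optimal: x_1 = 0, x_2 = 5
Binding: C3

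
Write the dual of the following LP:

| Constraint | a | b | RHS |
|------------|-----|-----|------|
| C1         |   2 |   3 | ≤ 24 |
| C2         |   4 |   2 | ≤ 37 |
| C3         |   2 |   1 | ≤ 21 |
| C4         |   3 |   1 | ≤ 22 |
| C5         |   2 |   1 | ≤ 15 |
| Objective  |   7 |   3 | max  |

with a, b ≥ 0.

Primal max cᵀx s.t. Ax ≤ b, x ≥ 0  →  Dual min bᵀy s.t. Aᵀy ≥ c, y ≥ 0.

Minimize: z = 24y1 + 37y2 + 21y3 + 22y4 + 15y5

Subject to:
  2y1 + 4y2 + 2y3 + 3y4 + 2y5 ≥ 7
  3y1 + 2y2 + y3 + y4 + y5 ≥ 3
  y1, y2, y3, y4, y5 ≥ 0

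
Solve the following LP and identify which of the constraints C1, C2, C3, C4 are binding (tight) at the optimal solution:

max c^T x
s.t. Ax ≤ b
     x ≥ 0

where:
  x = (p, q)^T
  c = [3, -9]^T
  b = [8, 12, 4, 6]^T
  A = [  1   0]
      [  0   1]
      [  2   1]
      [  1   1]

At p = 2, q = 0, compute slack b - a·x for each constraint:
  C1: 8 − 2 = 6  (slack)
  C2: 12 − 0 = 12  (slack)
  C3: 4 − 4 = 0  (binding)
  C4: 6 − 2 = 4  (slack)

Optimal: p = 2, q = 0
Binding: C3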